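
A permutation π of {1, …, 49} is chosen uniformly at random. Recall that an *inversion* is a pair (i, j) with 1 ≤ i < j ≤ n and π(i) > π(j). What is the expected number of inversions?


Write X = Σ X_I over the C(49, 2) = 1176 pairs i < j, with X_I the indicator of one inversion.
There are 1176 indicators.
For each fixed pair i < j, the values π(i) and π(j) are two distinct elements of {1, …, 49} in uniformly random order; by symmetry P[π(i) > π(j)] = 1/2.
By linearity: E[X] = 1176 · (1/2) = C(49, 2) · (1/2) = 1176/2 = 588 ≈ 588.00000.

E[X] = 588 = 588.00000.


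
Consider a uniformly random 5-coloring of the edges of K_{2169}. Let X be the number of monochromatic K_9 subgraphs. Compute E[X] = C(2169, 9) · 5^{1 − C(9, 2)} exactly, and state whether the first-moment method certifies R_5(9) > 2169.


E[X] = C(2169, 9) · 5^{1 − 36} = 2879753360044504243499683 · 5^{−35} = 2879753360044504243499683/2910383045673370361328125.
As a reduced fraction: E[X] = 2879753360044504243499683/2910383045673370361328125 ≈ 0.9895.
Is E[X] < 1? YES.
Since E[X] < 1, there exists a 5-coloring of K_{2169} with no monochromatic K_9; hence R_5(9) > 2169.

E[X] = 2879753360044504243499683/2910383045673370361328125 ≈ 0.9895; E[X] < 1, so R_5(9) > 2169.


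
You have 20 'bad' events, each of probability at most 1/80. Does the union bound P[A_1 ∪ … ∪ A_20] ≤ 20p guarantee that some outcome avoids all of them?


Union bound: P[∪_{i=1}^{20} A_i] ≤ Σ_i P[A_i] ≤ 20·p = 20·(1/80) = 1/4.
Numerically: 1/4 ≈ 0.250.
Is 1/4 < 1? YES.
Since P[∪ A_i] ≤ 1/4 < 1, the complement has P[∩ A_i^c] ≥ 1 − 1/4 = 3/4 > 0, so some outcome avoids every A_i.

20·p = 1/4 ≈ 0.250; existence CERTIFIED by the union bound.


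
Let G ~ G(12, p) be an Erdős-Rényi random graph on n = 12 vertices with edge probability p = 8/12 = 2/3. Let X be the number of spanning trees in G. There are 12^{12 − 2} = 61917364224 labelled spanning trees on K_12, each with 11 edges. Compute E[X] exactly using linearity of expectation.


K_12 has 12^{12 − 2} = 61917364224 labelled spanning trees.
For each such spanning tree H, let X_H = 1 if all 11 edges of H are present in G. Then P[X_H = 1] = p^{11} = (2/3)^{11} = 2048/177147.
By linearity of expectation: E[X] = Σ_H E[X_H] = 61917364224 · p^{11} = 61917364224 · 2048/177147 = 2147483648/3.
Numerically: E[X] ≈ 7.16e+08.

E[X] = 61917364224 · (2/3)^{11} = 2147483648/3 ≈ 7.16e+08.


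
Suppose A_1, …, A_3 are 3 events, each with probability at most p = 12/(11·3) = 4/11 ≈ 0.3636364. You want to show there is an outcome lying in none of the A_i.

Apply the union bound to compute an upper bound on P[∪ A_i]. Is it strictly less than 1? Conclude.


Union bound: P[∪_{i=1}^{3} A_i] ≤ Σ_i P[A_i] ≤ 3·p = 3·(4/11) = 12/11.
Numerically: 12/11 ≈ 1.0909091.
Is 12/11 < 1? NO.
Since the bound 12/11 is ≥ 1, the union bound is uninformative here; it does NOT by itself certify existence.

3·p = 12/11 ≈ 1.0909091; existence NOT certified by the union bound.


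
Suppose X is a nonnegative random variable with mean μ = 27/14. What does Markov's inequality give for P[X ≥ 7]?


μ = E[X] = 27/14, a = 7.
Markov: P[X ≥ 7] ≤ μ/a = (27/14)/7 = 27/98.
Numerically: ≈ 0.275510.
(Since a = 7 > μ = 1.928571, the bound 27/98 is < 1 and informative.)

P[X ≥ 7] ≤ 27/98 ≈ 0.275510.


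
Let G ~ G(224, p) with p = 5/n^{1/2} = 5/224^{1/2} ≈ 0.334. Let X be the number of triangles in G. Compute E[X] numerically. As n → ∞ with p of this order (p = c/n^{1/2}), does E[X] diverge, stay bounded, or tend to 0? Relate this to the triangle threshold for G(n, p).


Number of potential triangles: C(224, 3) = 1848224.
Each occurs with probability p³ ≈ (0.334)³ ≈ 3.72853e-02.
By linearity: E[X] = C(224, 3)·p³ ≈ 1848224 · 3.72853e-02 ≈ 68911.641.
Since α = 1/2 < 1, p = c/n^{1/2} ≫ 1/n is above the triangle threshold p ~ 1/n. Asymptotically E[X] ~ (c³/6)·n^{3(1−α)} = (5³/6)·n^{1.5} → ∞; triangles are abundant w.h.p.

E[X] ≈ 68911.641; in regime p = Θ(1/n^{1/2}) E[X] diverges (above the triangle threshold p ~ 1/n).


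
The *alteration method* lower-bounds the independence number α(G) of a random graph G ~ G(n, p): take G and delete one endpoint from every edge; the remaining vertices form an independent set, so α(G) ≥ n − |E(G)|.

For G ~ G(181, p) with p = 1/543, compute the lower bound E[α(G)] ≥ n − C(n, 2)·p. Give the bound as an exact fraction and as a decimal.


E[|E(G)|] = C(181, 2)·p = 16290 · (1/543) = 30.
E[α(G)] ≥ n − E[|E(G)|] = 181 − 30 = 151.
Numerically: ≈ 151.0000.
(This is only a lower bound; the true E[α(G)] may be larger.)

E[α(G)] ≥ 151 ≈ 151.0000.


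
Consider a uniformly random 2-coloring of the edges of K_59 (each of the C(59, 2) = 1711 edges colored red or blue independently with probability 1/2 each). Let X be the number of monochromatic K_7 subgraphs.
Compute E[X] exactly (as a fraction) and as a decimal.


Let X = Σ_S X_S over the C(59, 7) = 341149446 subsets S of size 7, where X_S = 1 if the K_7 on S is monochromatic.
For a fixed S, the K_7 on S has C(7, 2) = 21 edges. P[all 21 edges red] = (1/2)^21, and likewise for blue, so P[monochromatic] = 2·(1/2)^21 = 2^{1 − 21} = 1/1048576.
Summing: E[X] = C(59, 7) · 2^{1 − 21} = 341149446 · 1/1048576 = 170574723/524288.
Numerically: E[X] ≈ 325.345.

E[X] = C(59,7)·2^(1−C(7,2)) = 170574723/524288 ≈ 325.345.


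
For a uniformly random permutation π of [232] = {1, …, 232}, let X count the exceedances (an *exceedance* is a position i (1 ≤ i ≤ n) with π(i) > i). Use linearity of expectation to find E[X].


Write X = Σ_{i=1}^{232} X_i, where X_i = 1_{π(i) > i}.
For each fixed i, π(i) is uniform over {1, …, 232} (marginal of a uniform permutation), so P[π(i) > i] = (n − i)/n. Summing: Σ_{i=1}^{232} (n − i)/n = (0 + 1 + … + 231)/232 = 232(232 − 1)/(2·232) = (232 − 1)/2.
Hence E[X] = Σ_{i=1}^{232} (232 − i)/232 = 231/2 ≈ 115.500.

E[X] = 231/2 = 115.500.


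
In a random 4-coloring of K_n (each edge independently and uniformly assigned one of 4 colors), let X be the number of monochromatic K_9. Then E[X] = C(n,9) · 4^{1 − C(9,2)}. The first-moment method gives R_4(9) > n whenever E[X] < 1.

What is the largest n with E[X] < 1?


We need C(n, 9) · 4^{1 − 36} < 1, i.e. C(n, 9) < 4^{36 − 1} = 1180591620717411303424.
Check values of n near the boundary:
  n = 909: C(909, 9) = 1122169012923711463931; 1122169012923711463931 < 1180591620717411303424? YES
  n = 910: C(910, 9) = 1133378248346922788210; 1133378248346922788210 < 1180591620717411303424? YES
  n = 911: C(911, 9) = 1144686900492291197405; 1144686900492291197405 < 1180591620717411303424? YES
  n = 912: C(912, 9) = 1156095740032081475120; 1156095740032081475120 < 1180591620717411303424? YES
  n = 913: C(913, 9) = 1167605542753639808390; 1167605542753639808390 < 1180591620717411303424? YES
  n = 914: C(914, 9) = 1179217089587653905932; 1179217089587653905932 < 1180591620717411303424? YES
  n = 915: C(915, 9) = 1190931166636537885130; 1190931166636537885130 < 1180591620717411303424? NO
  n = 916: C(916, 9) = 1202748565202942340440; 1202748565202942340440 < 1180591620717411303424? NO
The largest n with C(n, 9) < 1180591620717411303424 is n = 914 (where E[X] = 294804272396913476483/295147905179352825856 ≈ 0.99884). Hence R_4(9) > 914, i.e. R_4(9) ≥ 915.

Largest n = 914; hence R_4(9) > 914.


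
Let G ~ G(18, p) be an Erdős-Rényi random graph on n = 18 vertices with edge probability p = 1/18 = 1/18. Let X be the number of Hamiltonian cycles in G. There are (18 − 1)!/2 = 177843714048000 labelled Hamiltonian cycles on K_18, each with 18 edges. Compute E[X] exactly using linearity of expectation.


K_18 has (18 − 1)!/2 = 177843714048000 labelled Hamiltonian cycles.
For each such Hamiltonian cycle H, let X_H = 1 if all 18 edges of H are present in G. Then P[X_H = 1] = p^{18} = (1/18)^{18} = 1/39346408075296537575424.
Summing the indicators: E[X] = Σ_H E[X_H] = 177843714048000 · p^{18} = 177843714048000 · 1/39346408075296537575424 = 14889875/3294258113514384.
Numerically: E[X] ≈ 4.52e-09.

E[X] = 177843714048000 · (1/18)^{18} = 14889875/3294258113514384 ≈ 4.52e-09.


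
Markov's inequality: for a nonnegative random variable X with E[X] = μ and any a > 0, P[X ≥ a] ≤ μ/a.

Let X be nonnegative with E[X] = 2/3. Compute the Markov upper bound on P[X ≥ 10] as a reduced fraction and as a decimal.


μ = E[X] = 2/3, a = 10.
Markov: P[X ≥ 10] ≤ μ/a = (2/3)/10 = 1/15.
Numerically: ≈ 0.0667.
(Since a = 10 > μ = 0.6667, the bound 1/15 is < 1 and informative.)

P[X ≥ 10] ≤ 1/15 ≈ 0.0667.


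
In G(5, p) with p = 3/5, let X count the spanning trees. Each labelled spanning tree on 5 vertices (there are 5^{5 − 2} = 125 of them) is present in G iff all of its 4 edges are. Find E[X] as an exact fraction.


K_5 has 5^{5 − 2} = 125 labelled spanning trees.
For each such spanning tree H, let X_H = 1 if all 4 edges of H are present in G. Then P[X_H = 1] = p^{4} = (3/5)^{4} = 81/625.
By linearity of expectation: E[X] = Σ_H E[X_H] = 125 · p^{4} = 125 · 81/625 = 81/5.
Numerically: E[X] ≈ 16.2.

E[X] = 125 · (3/5)^{4} = 81/5 ≈ 16.2.


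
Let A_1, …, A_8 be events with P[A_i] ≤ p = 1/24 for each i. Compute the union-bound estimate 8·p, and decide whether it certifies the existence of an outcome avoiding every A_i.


Union bound: P[∪_{i=1}^{8} A_i] ≤ Σ_i P[A_i] ≤ 8·p = 8·(1/24) = 1/3.
Numerically: 1/3 ≈ 0.3333.
Is 1/3 < 1? YES.
Since P[∪ A_i] ≤ 1/3 < 1, the complement has P[∩ A_i^c] ≥ 1 − 1/3 = 2/3 > 0, so some outcome avoids every A_i.

8·p = 1/3 ≈ 0.3333; existence CERTIFIED by the union bound.


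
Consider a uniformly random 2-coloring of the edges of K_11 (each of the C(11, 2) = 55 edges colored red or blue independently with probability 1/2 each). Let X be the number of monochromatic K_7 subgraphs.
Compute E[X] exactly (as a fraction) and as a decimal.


Let X = Σ_S X_S over the C(11, 7) = 330 subsets S of size 7, where X_S = 1 if the K_7 on S is monochromatic.
For a fixed S, the K_7 on S has C(7, 2) = 21 edges. P[all 21 edges red] = (1/2)^21, and likewise for blue, so P[monochromatic] = 2·(1/2)^21 = 2^{1 − 21} = 1/1048576.
Summing: E[X] = C(11, 7) · 2^{1 − 21} = 330 · 1/1048576 = 165/524288.
Numerically: E[X] ≈ 0.000315.

E[X] = C(11,7)·2^(1−C(7,2)) = 165/524288 ≈ 0.000315.


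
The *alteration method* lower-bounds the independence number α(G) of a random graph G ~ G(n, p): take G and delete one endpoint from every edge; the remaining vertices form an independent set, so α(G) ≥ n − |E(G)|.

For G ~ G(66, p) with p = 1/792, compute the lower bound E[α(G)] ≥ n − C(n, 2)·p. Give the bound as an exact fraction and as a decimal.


E[|E(G)|] = C(66, 2)·p = 2145 · (1/792) = 65/24.
E[α(G)] ≥ n − E[|E(G)|] = 66 − 65/24 = 1519/24.
Numerically: ≈ 63.291667.
(This is only a lower bound; the true E[α(G)] may be larger.)

E[α(G)] ≥ 1519/24 ≈ 63.291667.


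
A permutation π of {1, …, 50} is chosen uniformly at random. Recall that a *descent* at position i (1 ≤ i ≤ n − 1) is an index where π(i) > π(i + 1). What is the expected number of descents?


Write X = Σ X_I over i = 1, …, 49, with X_I the indicator of one descent.
There are 49 indicators.
For each fixed i, the pair (π(i), π(i+1)) is a uniformly random ordered pair of distinct values from {1, …, 50}; by symmetry P[π(i) > π(i+1)] = 1/2.
By linearity: E[X] = 49 · (1/2) = (50 − 1) · (1/2) = 49/2 ≈ 24.50000.

E[X] = 49/2 = 24.50000.


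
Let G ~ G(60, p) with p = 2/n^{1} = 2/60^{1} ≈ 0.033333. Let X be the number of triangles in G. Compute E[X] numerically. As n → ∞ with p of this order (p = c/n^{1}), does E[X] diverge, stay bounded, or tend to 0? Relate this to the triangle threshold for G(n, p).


Number of potential triangles: C(60, 3) = 34220.
Each occurs with probability p³ ≈ (0.033333)³ ≈ 3.7037037e-05.
By linearity: E[X] = C(60, 3)·p³ ≈ 34220 · 3.7037037e-05 ≈ 1.26741.
Here α = 1, so p = 2/n is exactly at the triangle threshold p ~ 1/n. Asymptotically E[X] → c³/6 = 2³/6 = 4/3 ≈ 1.33333, a bounded constant. In this regime the triangle count is asymptotically Poisson(c³/6).

E[X] ≈ 1.26741; in regime p = Θ(1/n^{1}) E[X] stays bounded (at the triangle threshold p ~ 1/n).


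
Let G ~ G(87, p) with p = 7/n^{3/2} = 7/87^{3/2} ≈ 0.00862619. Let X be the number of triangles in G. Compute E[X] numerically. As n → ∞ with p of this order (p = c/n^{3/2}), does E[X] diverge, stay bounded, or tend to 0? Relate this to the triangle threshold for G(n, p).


Number of potential triangles: C(87, 3) = 105995.
Each occurs with probability p³ ≈ (0.00862619)³ ≈ 6.41885379e-07.
By linearity: E[X] = C(87, 3)·p³ ≈ 105995 · 6.41885379e-07 ≈ 0.068037.
Since α = 3/2 > 1, p = c/n^{3/2} = o(1/n) is below the triangle threshold p ~ 1/n. Asymptotically E[X] ~ (c³/6)·n^{3(1−α)} = (7³/6)·n^{-1.5} → 0, so by Markov's inequality G has no triangles w.h.p.

E[X] ≈ 0.068037; in regime p = Θ(1/n^{3/2}) E[X] tends to 0 (below the triangle threshold p ~ 1/n).


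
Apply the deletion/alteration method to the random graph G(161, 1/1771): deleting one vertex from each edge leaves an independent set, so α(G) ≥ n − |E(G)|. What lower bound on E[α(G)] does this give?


E[|E(G)|] = C(161, 2)·p = 12880 · (1/1771) = 80/11.
E[α(G)] ≥ n − E[|E(G)|] = 161 − 80/11 = 1691/11.
Numerically: ≈ 153.7273.
(This is only a lower bound; the true E[α(G)] may be larger.)

E[α(G)] ≥ 1691/11 ≈ 153.7273.


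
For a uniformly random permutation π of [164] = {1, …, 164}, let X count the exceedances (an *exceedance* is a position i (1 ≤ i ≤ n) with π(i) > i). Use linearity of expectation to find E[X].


Write X = Σ_{i=1}^{164} X_i, where X_i = 1_{π(i) > i}.
For each fixed i, π(i) is uniform over {1, …, 164} (marginal of a uniform permutation), so P[π(i) > i] = (n − i)/n. Summing: Σ_{i=1}^{164} (n − i)/n = (0 + 1 + … + 163)/164 = 164(164 − 1)/(2·164) = (164 − 1)/2.
Hence E[X] = Σ_{i=1}^{164} (164 − i)/164 = 163/2 ≈ 81.500.

E[X] = 163/2 = 81.500.


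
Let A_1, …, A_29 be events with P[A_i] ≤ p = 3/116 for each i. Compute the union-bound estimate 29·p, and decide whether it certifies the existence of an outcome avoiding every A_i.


Union bound: P[∪_{i=1}^{29} A_i] ≤ Σ_i P[A_i] ≤ 29·p = 29·(3/116) = 3/4.
Numerically: 3/4 ≈ 0.750.
Is 3/4 < 1? YES.
Since P[∪ A_i] ≤ 3/4 < 1, the complement has P[∩ A_i^c] ≥ 1 − 3/4 = 1/4 > 0, so some outcome avoids every A_i.

29·p = 3/4 ≈ 0.750; existence CERTIFIED by the union bound.


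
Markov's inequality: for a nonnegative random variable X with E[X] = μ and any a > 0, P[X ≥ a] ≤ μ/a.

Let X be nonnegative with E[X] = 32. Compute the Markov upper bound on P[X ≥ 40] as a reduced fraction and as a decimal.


μ = E[X] = 32, a = 40.
Markov: P[X ≥ 40] ≤ μ/a = (32)/40 = 4/5.
Numerically: ≈ 0.800.
(Since a = 40 > μ = 32.000, the bound 4/5 is < 1 and informative.)

P[X ≥ 40] ≤ 4/5 ≈ 0.800.


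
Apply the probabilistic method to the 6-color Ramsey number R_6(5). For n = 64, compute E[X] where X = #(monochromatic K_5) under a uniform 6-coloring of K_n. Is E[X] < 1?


E[X] = C(64, 5) · 6^{1 − 10} = 7624512 · 6^{−9} = 7624512/10077696.
As a reduced fraction: E[X] = 13237/17496 ≈ 0.7566.
Is E[X] < 1? YES.
Since E[X] < 1, there exists a 6-coloring of K_{64} with no monochromatic K_5; hence R_6(5) > 64.

E[X] = 13237/17496 ≈ 0.7566; E[X] < 1, so R_6(5) > 64.


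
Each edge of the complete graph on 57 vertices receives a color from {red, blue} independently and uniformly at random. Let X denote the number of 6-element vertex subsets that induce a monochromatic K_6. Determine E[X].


Let X = Σ_S X_S over the C(57, 6) = 36288252 subsets S of size 6, where X_S = 1 if the K_6 on S is monochromatic.
For a fixed S, the K_6 on S has C(6, 2) = 15 edges. P[all 15 edges red] = (1/2)^15, and likewise for blue, so P[monochromatic] = 2·(1/2)^15 = 2^{1 − 15} = 1/16384.
Summing: E[X] = C(57, 6) · 2^{1 − 15} = 36288252 · 1/16384 = 9072063/4096.
Numerically: E[X] ≈ 2214.8591.

E[X] = C(57,6)·2^(1−C(6,2)) = 9072063/4096 ≈ 2214.8591.


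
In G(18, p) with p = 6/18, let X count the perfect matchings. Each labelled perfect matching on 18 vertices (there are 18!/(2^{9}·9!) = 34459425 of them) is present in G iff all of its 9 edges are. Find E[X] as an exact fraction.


K_18 has 18!/(2^{9}·9!) = 34459425 labelled perfect matchings.
For each such perfect matching H, let X_H = 1 if all 9 edges of H are present in G. Then P[X_H = 1] = p^{9} = (1/3)^{9} = 1/19683.
By linearity: E[X] = Σ_H E[X_H] = 34459425 · p^{9} = 34459425 · 1/19683 = 425425/243.
Numerically: E[X] ≈ 1.75e+03.

E[X] = 34459425 · (1/3)^{9} = 425425/243 ≈ 1.75e+03.


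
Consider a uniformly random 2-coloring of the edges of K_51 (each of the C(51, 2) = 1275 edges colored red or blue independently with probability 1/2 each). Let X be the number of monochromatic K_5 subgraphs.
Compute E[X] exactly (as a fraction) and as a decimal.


Let X = Σ_S X_S over the C(51, 5) = 2349060 subsets S of size 5, where X_S = 1 if the K_5 on S is monochromatic.
For a fixed S, the K_5 on S has C(5, 2) = 10 edges. P[all 10 edges red] = (1/2)^10, and likewise for blue, so P[monochromatic] = 2·(1/2)^10 = 2^{1 − 10} = 1/512.
By linearity: E[X] = C(51, 5) · 2^{1 − 10} = 2349060 · 1/512 = 587265/128.
Numerically: E[X] ≈ 4588.008.

E[X] = C(51,5)·2^(1−C(5,2)) = 587265/128 ≈ 4588.008.


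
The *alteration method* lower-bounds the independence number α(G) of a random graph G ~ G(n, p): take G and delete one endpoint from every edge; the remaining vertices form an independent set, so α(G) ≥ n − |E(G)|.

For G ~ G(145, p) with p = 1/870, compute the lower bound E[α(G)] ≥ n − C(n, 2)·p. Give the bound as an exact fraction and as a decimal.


E[|E(G)|] = C(145, 2)·p = 10440 · (1/870) = 12.
E[α(G)] ≥ n − E[|E(G)|] = 145 − 12 = 133.
Numerically: ≈ 133.000.
(This is only a lower bound; the true E[α(G)] may be larger.)

E[α(G)] ≥ 133 ≈ 133.000.


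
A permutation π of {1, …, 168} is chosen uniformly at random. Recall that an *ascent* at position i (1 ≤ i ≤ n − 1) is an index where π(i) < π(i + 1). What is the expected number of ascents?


Write X = Σ X_I over i = 1, …, 167, with X_I the indicator of one ascent.
There are 167 indicators.
For each fixed i, the pair (π(i), π(i+1)) is a uniformly random ordered pair of distinct values from {1, …, 168}; by symmetry P[π(i) < π(i+1)] = 1/2.
By linearity: E[X] = 167 · (1/2) = (168 − 1) · (1/2) = 167/2 ≈ 83.5000.

E[X] = 167/2 = 83.5000.


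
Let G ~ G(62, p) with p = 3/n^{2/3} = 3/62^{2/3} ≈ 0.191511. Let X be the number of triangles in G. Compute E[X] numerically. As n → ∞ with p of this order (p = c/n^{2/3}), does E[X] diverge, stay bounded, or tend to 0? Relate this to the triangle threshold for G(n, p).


Number of potential triangles: C(62, 3) = 37820.
Each occurs with probability p³ ≈ (0.191511)³ ≈ 7.02393340e-03.
By linearity: E[X] = C(62, 3)·p³ ≈ 37820 · 7.02393340e-03 ≈ 265.645161.
Since α = 2/3 < 1, p = c/n^{2/3} ≫ 1/n is above the triangle threshold p ~ 1/n. Asymptotically E[X] ~ (c³/6)·n^{3(1−α)} = (3³/6)·n^{1} → ∞; triangles are abundant w.h.p.

E[X] ≈ 265.645161; in regime p = Θ(1/n^{2/3}) E[X] diverges (above the triangle threshold p ~ 1/n).


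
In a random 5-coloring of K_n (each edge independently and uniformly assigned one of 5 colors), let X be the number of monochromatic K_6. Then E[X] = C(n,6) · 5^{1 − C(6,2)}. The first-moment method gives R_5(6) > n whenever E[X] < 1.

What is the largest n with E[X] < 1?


We need C(n, 6) · 5^{1 − 15} < 1, i.e. C(n, 6) < 5^{15 − 1} = 6103515625.
Check values of n near the boundary:
  n = 124: C(124, 6) = 4465475476; 4465475476 < 6103515625? YES
  n = 125: C(125, 6) = 4690625500; 4690625500 < 6103515625? YES
  n = 126: C(126, 6) = 4925156775; 4925156775 < 6103515625? YES
  n = 127: C(127, 6) = 5169379425; 5169379425 < 6103515625? YES
  n = 128: C(128, 6) = 5423611200; 5423611200 < 6103515625? YES
  n = 129: C(129, 6) = 5688177600; 5688177600 < 6103515625? YES
  n = 130: C(130, 6) = 5963412000; 5963412000 < 6103515625? YES
  n = 131: C(131, 6) = 6249655776; 6249655776 < 6103515625? NO
  n = 132: C(132, 6) = 6547258432; 6547258432 < 6103515625? NO
  n = 133: C(133, 6) = 6856577728; 6856577728 < 6103515625? NO
The largest n with C(n, 6) < 6103515625 is n = 130 (where E[X] = 47707296/48828125 ≈ 0.9770454). Hence R_5(6) > 130, i.e. R_5(6) ≥ 131.

Largest n = 130; hence R_5(6) > 130.


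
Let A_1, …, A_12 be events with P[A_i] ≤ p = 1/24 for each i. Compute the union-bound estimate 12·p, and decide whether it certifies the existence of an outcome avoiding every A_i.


Union bound: P[∪_{i=1}^{12} A_i] ≤ Σ_i P[A_i] ≤ 12·p = 12·(1/24) = 1/2.
Numerically: 1/2 ≈ 0.500.
Is 1/2 < 1? YES.
Since P[∪ A_i] ≤ 1/2 < 1, the complement has P[∩ A_i^c] ≥ 1 − 1/2 = 1/2 > 0, so some outcome avoids every A_i.

12·p = 1/2 ≈ 0.500; existence CERTIFIED by the union bound.


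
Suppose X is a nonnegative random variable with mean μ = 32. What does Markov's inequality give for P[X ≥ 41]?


μ = E[X] = 32, a = 41.
Markov: P[X ≥ 41] ≤ μ/a = (32)/41 = 32/41.
Numerically: ≈ 0.780488.
(Since a = 41 > μ = 32.000000, the bound 32/41 is < 1 and informative.)

P[X ≥ 41] ≤ 32/41 ≈ 0.780488.


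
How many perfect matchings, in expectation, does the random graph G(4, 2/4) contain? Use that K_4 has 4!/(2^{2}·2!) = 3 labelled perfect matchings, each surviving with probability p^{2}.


K_4 has 4!/(2^{2}·2!) = 3 labelled perfect matchings.
For each such perfect matching H, let X_H = 1 if all 2 edges of H are present in G. Then P[X_H = 1] = p^{2} = (1/2)^{2} = 1/4.
Summing the indicators: E[X] = Σ_H E[X_H] = 3 · p^{2} = 3 · 1/4 = 3/4.
Numerically: E[X] ≈ 0.75.

E[X] = 3 · (1/2)^{2} = 3/4 ≈ 0.75.


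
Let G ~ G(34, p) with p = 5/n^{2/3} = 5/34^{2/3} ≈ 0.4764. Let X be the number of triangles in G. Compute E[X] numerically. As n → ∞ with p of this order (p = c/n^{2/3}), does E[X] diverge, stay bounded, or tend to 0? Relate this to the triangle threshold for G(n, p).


Number of potential triangles: C(34, 3) = 5984.
Each occurs with probability p³ ≈ (0.4764)³ ≈ 1.081315e-01.
By linearity: E[X] = C(34, 3)·p³ ≈ 5984 · 1.081315e-01 ≈ 647.0588.
Since α = 2/3 < 1, p = c/n^{2/3} ≫ 1/n is above the triangle threshold p ~ 1/n. Asymptotically E[X] ~ (c³/6)·n^{3(1−α)} = (5³/6)·n^{1} → ∞; triangles are abundant w.h.p.

E[X] ≈ 647.0588; in regime p = Θ(1/n^{2/3}) E[X] diverges (above the triangle threshold p ~ 1/n).


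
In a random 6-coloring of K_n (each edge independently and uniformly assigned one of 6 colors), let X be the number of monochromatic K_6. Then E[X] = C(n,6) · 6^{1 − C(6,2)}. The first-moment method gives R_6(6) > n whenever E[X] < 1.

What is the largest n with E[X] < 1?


We need C(n, 6) · 6^{1 − 15} < 1, i.e. C(n, 6) < 6^{15 − 1} = 78364164096.
Check values of n near the boundary:
  n = 195: C(195, 6) = 70656049360; 70656049360 < 78364164096? YES
  n = 196: C(196, 6) = 72887293024; 72887293024 < 78364164096? YES
  n = 197: C(197, 6) = 75176946208; 75176946208 < 78364164096? YES
  n = 198: C(198, 6) = 77526225777; 77526225777 < 78364164096? YES
  n = 199: C(199, 6) = 79936367511; 79936367511 < 78364164096? NO
The largest n with C(n, 6) < 78364164096 is n = 198 (where E[X] = 25842075259/26121388032 ≈ 0.98931). Hence R_6(6) > 198, i.e. R_6(6) ≥ 199.

Largest n = 198; hence R_6(6) > 198.


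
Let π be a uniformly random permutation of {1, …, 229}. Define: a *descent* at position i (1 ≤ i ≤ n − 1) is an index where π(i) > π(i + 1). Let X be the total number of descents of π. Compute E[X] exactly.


Write X = Σ X_I over i = 1, …, 228, with X_I the indicator of one descent.
There are 228 indicators.
For each fixed i, the pair (π(i), π(i+1)) is a uniformly random ordered pair of distinct values from {1, …, 229}; by symmetry P[π(i) > π(i+1)] = 1/2.
By linearity: E[X] = 228 · (1/2) = (229 − 1) · (1/2) = 114 ≈ 114.000.

E[X] = 114 = 114.000.


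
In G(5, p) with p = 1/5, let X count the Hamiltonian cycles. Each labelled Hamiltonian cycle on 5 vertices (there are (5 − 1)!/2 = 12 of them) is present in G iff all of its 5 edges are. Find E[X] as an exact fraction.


K_5 has (5 − 1)!/2 = 12 labelled Hamiltonian cycles.
For each such Hamiltonian cycle H, let X_H = 1 if all 5 edges of H are present in G. Then P[X_H = 1] = p^{5} = (1/5)^{5} = 1/3125.
By linearity of expectation: E[X] = Σ_H E[X_H] = 12 · p^{5} = 12 · 1/3125 = 12/3125.
Numerically: E[X] ≈ 0.00384.

E[X] = 12 · (1/5)^{5} = 12/3125 ≈ 0.00384.


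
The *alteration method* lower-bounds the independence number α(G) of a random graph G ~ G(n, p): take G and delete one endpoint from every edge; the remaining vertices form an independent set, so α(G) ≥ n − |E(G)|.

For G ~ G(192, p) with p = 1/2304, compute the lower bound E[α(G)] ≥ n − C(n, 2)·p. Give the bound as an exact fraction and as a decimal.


E[|E(G)|] = C(192, 2)·p = 18336 · (1/2304) = 191/24.
E[α(G)] ≥ n − E[|E(G)|] = 192 − 191/24 = 4417/24.
Numerically: ≈ 184.042.
(This is only a lower bound; the true E[α(G)] may be larger.)

E[α(G)] ≥ 4417/24 ≈ 184.042.


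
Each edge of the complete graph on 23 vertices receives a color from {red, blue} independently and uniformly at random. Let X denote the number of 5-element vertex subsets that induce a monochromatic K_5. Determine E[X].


Let X = Σ_S X_S over the C(23, 5) = 33649 subsets S of size 5, where X_S = 1 if the K_5 on S is monochromatic.
For a fixed S, the K_5 on S has C(5, 2) = 10 edges. P[all 10 edges red] = (1/2)^10, and likewise for blue, so P[monochromatic] = 2·(1/2)^10 = 2^{1 − 10} = 1/512.
By linearity of expectation: E[X] = C(23, 5) · 2^{1 − 10} = 33649 · 1/512 = 33649/512.
Numerically: E[X] ≈ 65.721.

E[X] = C(23,5)·2^(1−C(5,2)) = 33649/512 ≈ 65.721.


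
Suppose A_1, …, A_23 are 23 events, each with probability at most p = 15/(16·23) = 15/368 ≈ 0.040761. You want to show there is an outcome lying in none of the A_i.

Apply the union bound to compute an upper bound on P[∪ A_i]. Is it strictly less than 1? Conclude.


Union bound: P[∪_{i=1}^{23} A_i] ≤ Σ_i P[A_i] ≤ 23·p = 23·(15/368) = 15/16.
Numerically: 15/16 ≈ 0.937500.
Is 15/16 < 1? YES.
Since P[∪ A_i] ≤ 15/16 < 1, the complement has P[∩ A_i^c] ≥ 1 − 15/16 = 1/16 > 0, so some outcome avoids every A_i.

23·p = 15/16 ≈ 0.937500; existence CERTIFIED by the union bound.


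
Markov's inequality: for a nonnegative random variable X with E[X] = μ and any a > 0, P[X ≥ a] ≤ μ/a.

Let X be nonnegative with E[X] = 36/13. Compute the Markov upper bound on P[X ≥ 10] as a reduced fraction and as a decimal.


μ = E[X] = 36/13, a = 10.
Markov: P[X ≥ 10] ≤ μ/a = (36/13)/10 = 18/65.
Numerically: ≈ 0.2769.
(Since a = 10 > μ = 2.7692, the bound 18/65 is < 1 and informative.)

P[X ≥ 10] ≤ 18/65 ≈ 0.2769.


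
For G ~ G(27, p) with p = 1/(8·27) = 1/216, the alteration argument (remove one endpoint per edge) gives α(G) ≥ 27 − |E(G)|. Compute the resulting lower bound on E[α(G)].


E[|E(G)|] = C(27, 2)·p = 351 · (1/216) = 13/8.
E[α(G)] ≥ n − E[|E(G)|] = 27 − 13/8 = 203/8.
Numerically: ≈ 25.3750.
(This is only a lower bound; the true E[α(G)] may be larger.)

E[α(G)] ≥ 203/8 ≈ 25.3750.


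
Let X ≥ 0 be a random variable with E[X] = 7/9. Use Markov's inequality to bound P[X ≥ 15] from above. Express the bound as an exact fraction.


μ = E[X] = 7/9, a = 15.
Markov: P[X ≥ 15] ≤ μ/a = (7/9)/15 = 7/135.
Numerically: ≈ 0.0519.
(Since a = 15 > μ = 0.7778, the bound 7/135 is < 1 and informative.)

P[X ≥ 15] ≤ 7/135 ≈ 0.0519.


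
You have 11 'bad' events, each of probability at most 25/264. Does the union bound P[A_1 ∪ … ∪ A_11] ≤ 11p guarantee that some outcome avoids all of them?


Union bound: P[∪_{i=1}^{11} A_i] ≤ Σ_i P[A_i] ≤ 11·p = 11·(25/264) = 25/24.
Numerically: 25/24 ≈ 1.0416667.
Is 25/24 < 1? NO.
Since the bound 25/24 is ≥ 1, the union bound is uninformative here; it does NOT by itself certify existence.

11·p = 25/24 ≈ 1.0416667; existence NOT certified by the union bound.


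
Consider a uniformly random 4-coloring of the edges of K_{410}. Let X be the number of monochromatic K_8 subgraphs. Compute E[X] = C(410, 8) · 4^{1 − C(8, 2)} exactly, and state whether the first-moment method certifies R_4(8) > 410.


E[X] = C(410, 8) · 4^{1 − 28} = 18488798173326195 · 4^{−27} = 18488798173326195/18014398509481984.
As a reduced fraction: E[X] = 18488798173326195/18014398509481984 ≈ 1.026.
Is E[X] < 1? NO.
Since E[X] ≥ 1, the first-moment bound is inconclusive at n = 410; it does NOT by itself certify R_4(8) > 410.

E[X] = 18488798173326195/18014398509481984 ≈ 1.026; E[X] ≥ 1; first-moment method inconclusive here.


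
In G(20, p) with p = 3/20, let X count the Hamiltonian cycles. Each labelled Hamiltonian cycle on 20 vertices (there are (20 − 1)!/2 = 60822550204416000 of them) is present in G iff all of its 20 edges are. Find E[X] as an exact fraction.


K_20 has (20 − 1)!/2 = 60822550204416000 labelled Hamiltonian cycles.
For each such Hamiltonian cycle H, let X_H = 1 if all 20 edges of H are present in G. Then P[X_H = 1] = p^{20} = (3/20)^{20} = 3486784401/104857600000000000000000000.
By linearity of expectation: E[X] = Σ_H E[X_H] = 60822550204416000 · p^{20} = 60822550204416000 · 3486784401/104857600000000000000000000 = 51776152168407487821/25600000000000000000.
Numerically: E[X] ≈ 2.02.

E[X] = 60822550204416000 · (3/20)^{20} = 51776152168407487821/25600000000000000000 ≈ 2.02.


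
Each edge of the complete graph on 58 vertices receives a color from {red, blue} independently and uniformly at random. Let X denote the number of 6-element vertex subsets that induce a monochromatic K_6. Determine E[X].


Let X = Σ_S X_S over the C(58, 6) = 40475358 subsets S of size 6, where X_S = 1 if the K_6 on S is monochromatic.
For a fixed S, the K_6 on S has C(6, 2) = 15 edges. P[all 15 edges red] = (1/2)^15, and likewise for blue, so P[monochromatic] = 2·(1/2)^15 = 2^{1 − 15} = 1/16384.
Summing: E[X] = C(58, 6) · 2^{1 − 15} = 40475358 · 1/16384 = 20237679/8192.
Numerically: E[X] ≈ 2470.420.

E[X] = C(58,6)·2^(1−C(6,2)) = 20237679/8192 ≈ 2470.420.


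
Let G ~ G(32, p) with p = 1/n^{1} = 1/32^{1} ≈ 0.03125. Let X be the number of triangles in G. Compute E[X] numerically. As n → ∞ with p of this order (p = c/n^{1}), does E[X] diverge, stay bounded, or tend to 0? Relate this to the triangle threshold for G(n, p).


Number of potential triangles: C(32, 3) = 4960.
Each occurs with probability p³ ≈ (0.03125)³ ≈ 3.05175781e-05.
By linearity: E[X] = C(32, 3)·p³ ≈ 4960 · 3.05175781e-05 ≈ 0.151367.
Here α = 1, so p = 1/n is exactly at the triangle threshold p ~ 1/n. Asymptotically E[X] → c³/6 = 1³/6 = 1/6 ≈ 0.166667, a bounded constant. In this regime the triangle count is asymptotically Poisson(c³/6).

E[X] ≈ 0.151367; in regime p = Θ(1/n^{1}) E[X] stays bounded (at the triangle threshold p ~ 1/n).


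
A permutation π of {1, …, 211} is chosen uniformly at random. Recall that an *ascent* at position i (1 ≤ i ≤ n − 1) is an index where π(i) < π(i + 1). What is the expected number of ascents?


Write X = Σ X_I over i = 1, …, 210, with X_I the indicator of one ascent.
There are 210 indicators.
For each fixed i, the pair (π(i), π(i+1)) is a uniformly random ordered pair of distinct values from {1, …, 211}; by symmetry P[π(i) < π(i+1)] = 1/2.
By linearity: E[X] = 210 · (1/2) = (211 − 1) · (1/2) = 105 ≈ 105.0000.

E[X] = 105 = 105.0000.


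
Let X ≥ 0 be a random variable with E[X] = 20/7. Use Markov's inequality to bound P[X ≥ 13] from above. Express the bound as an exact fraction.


μ = E[X] = 20/7, a = 13.
Markov: P[X ≥ 13] ≤ μ/a = (20/7)/13 = 20/91.
Numerically: ≈ 0.220.
(Since a = 13 > μ = 2.857, the bound 20/91 is < 1 and informative.)

P[X ≥ 13] ≤ 20/91 ≈ 0.220.


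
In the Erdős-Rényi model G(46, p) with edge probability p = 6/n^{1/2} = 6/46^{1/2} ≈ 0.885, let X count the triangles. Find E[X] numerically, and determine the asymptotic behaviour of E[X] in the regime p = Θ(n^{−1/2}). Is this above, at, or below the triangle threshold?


Number of potential triangles: C(46, 3) = 15180.
Each occurs with probability p³ ≈ (0.885)³ ≈ 6.92336e-01.
By linearity: E[X] = C(46, 3)·p³ ≈ 15180 · 6.92336e-01 ≈ 10509.663.
Since α = 1/2 < 1, p = c/n^{1/2} ≫ 1/n is above the triangle threshold p ~ 1/n. Asymptotically E[X] ~ (c³/6)·n^{3(1−α)} = (6³/6)·n^{1.5} → ∞; triangles are abundant w.h.p.

E[X] ≈ 10509.663; in regime p = Θ(1/n^{1/2}) E[X] diverges (above the triangle threshold p ~ 1/n).


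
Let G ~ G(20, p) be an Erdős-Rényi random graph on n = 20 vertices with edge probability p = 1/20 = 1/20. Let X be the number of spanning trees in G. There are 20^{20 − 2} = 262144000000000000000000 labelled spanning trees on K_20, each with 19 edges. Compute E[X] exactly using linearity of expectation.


K_20 has 20^{20 − 2} = 262144000000000000000000 labelled spanning trees.
For each such spanning tree H, let X_H = 1 if all 19 edges of H are present in G. Then P[X_H = 1] = p^{19} = (1/20)^{19} = 1/5242880000000000000000000.
Summing the indicators: E[X] = Σ_H E[X_H] = 262144000000000000000000 · p^{19} = 262144000000000000000000 · 1/5242880000000000000000000 = 1/20.
Numerically: E[X] ≈ 0.05.

E[X] = 262144000000000000000000 · (1/20)^{19} = 1/20 ≈ 0.05.


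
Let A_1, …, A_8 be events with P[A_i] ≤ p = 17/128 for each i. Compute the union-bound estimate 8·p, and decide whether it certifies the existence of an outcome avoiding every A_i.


Union bound: P[∪_{i=1}^{8} A_i] ≤ Σ_i P[A_i] ≤ 8·p = 8·(17/128) = 17/16.
Numerically: 17/16 ≈ 1.062.
Is 17/16 < 1? NO.
Since the bound 17/16 is ≥ 1, the union bound is uninformative here; it does NOT by itself certify existence.

8·p = 17/16 ≈ 1.062; existence NOT certified by the union bound.


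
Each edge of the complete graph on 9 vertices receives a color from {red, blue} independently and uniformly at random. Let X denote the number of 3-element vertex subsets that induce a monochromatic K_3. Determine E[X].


Let X = Σ_S X_S over the C(9, 3) = 84 subsets S of size 3, where X_S = 1 if the K_3 on S is monochromatic.
For a fixed S, the K_3 on S has C(3, 2) = 3 edges. P[all 3 edges red] = (1/2)^3, and likewise for blue, so P[monochromatic] = 2·(1/2)^3 = 2^{1 − 3} = 1/4.
By linearity: E[X] = C(9, 3) · 2^{1 − 3} = 84 · 1/4 = 21.
Numerically: E[X] ≈ 21.00000.

E[X] = C(9,3)·2^(1−C(3,2)) = 21 ≈ 21.00000.


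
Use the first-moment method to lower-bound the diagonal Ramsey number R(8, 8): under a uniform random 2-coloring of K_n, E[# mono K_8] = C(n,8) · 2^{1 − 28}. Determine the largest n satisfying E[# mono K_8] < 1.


We need C(n, 8) · 2^{1 − 28} < 1, i.e. C(n, 8) < 2^{28 − 1} = 134217728.
Check values of n near the boundary:
  n = 39: C(39, 8) = 61523748; 61523748 < 134217728? YES
  n = 40: C(40, 8) = 76904685; 76904685 < 134217728? YES
  n = 41: C(41, 8) = 95548245; 95548245 < 134217728? YES
  n = 42: C(42, 8) = 118030185; 118030185 < 134217728? YES
  n = 43: C(43, 8) = 145008513; 145008513 < 134217728? NO
  n = 44: C(44, 8) = 177232627; 177232627 < 134217728? NO
  n = 45: C(45, 8) = 215553195; 215553195 < 134217728? NO
The largest n with C(n, 8) < 134217728 is n = 42 (where E[X] = 118030185/134217728 ≈ 0.8794). Hence R(8, 8) > 42, i.e. R(8, 8) ≥ 43.

Largest n = 42; hence R(8, 8) > 42.


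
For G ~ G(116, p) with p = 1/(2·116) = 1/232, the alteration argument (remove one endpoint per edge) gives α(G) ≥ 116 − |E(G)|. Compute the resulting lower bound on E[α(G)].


E[|E(G)|] = C(116, 2)·p = 6670 · (1/232) = 115/4.
E[α(G)] ≥ n − E[|E(G)|] = 116 − 115/4 = 349/4.
Numerically: ≈ 87.250000.
(This is only a lower bound; the true E[α(G)] may be larger.)

E[α(G)] ≥ 349/4 ≈ 87.250000.


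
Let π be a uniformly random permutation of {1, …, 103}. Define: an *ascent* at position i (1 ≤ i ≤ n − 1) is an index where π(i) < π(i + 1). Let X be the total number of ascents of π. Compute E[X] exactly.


Write X = Σ X_I over i = 1, …, 102, with X_I the indicator of one ascent.
There are 102 indicators.
For each fixed i, the pair (π(i), π(i+1)) is a uniformly random ordered pair of distinct values from {1, …, 103}; by symmetry P[π(i) < π(i+1)] = 1/2.
By linearity: E[X] = 102 · (1/2) = (103 − 1) · (1/2) = 51 ≈ 51.000.

E[X] = 51 = 51.000.


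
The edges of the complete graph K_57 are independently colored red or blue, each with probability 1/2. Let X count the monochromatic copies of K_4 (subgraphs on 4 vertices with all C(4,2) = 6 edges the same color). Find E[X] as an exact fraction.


Let X = Σ_S X_S over the C(57, 4) = 395010 subsets S of size 4, where X_S = 1 if the K_4 on S is monochromatic.
For a fixed S, the K_4 on S has C(4, 2) = 6 edges. P[all 6 edges red] = (1/2)^6, and likewise for blue, so P[monochromatic] = 2·(1/2)^6 = 2^{1 − 6} = 1/32.
Summing: E[X] = C(57, 4) · 2^{1 − 6} = 395010 · 1/32 = 197505/16.
Numerically: E[X] ≈ 12344.06250.

E[X] = C(57,4)·2^(1−C(4,2)) = 197505/16 ≈ 12344.06250.


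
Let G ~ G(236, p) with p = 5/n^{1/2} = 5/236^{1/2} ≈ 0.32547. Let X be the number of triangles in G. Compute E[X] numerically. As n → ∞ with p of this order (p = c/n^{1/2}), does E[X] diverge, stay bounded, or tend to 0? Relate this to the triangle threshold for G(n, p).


Number of potential triangles: C(236, 3) = 2162940.
Each occurs with probability p³ ≈ (0.32547)³ ≈ 3.4477995e-02.
By linearity: E[X] = C(236, 3)·p³ ≈ 2162940 · 3.4477995e-02 ≈ 74573.83557.
Since α = 1/2 < 1, p = c/n^{1/2} ≫ 1/n is above the triangle threshold p ~ 1/n. Asymptotically E[X] ~ (c³/6)·n^{3(1−α)} = (5³/6)·n^{1.5} → ∞; triangles are abundant w.h.p.

E[X] ≈ 74573.83557; in regime p = Θ(1/n^{1/2}) E[X] diverges (above the triangle threshold p ~ 1/n).


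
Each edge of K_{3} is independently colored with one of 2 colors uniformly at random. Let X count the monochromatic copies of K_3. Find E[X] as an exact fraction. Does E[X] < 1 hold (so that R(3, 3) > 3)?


E[X] = C(3, 3) · 2^{1 − 3} = 1 · 2^{−2} = 1/4.
As a reduced fraction: E[X] = 1/4 ≈ 0.2500000.
Is E[X] < 1? YES.
Since E[X] < 1, there exists a 2-coloring of K_{3} with no monochromatic K_3; hence R(3, 3) > 3.

E[X] = 1/4 ≈ 0.2500000; E[X] < 1, so R(3, 3) > 3.


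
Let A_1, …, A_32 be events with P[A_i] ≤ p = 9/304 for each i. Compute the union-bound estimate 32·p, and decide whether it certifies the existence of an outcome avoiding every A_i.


Union bound: P[∪_{i=1}^{32} A_i] ≤ Σ_i P[A_i] ≤ 32·p = 32·(9/304) = 18/19.
Numerically: 18/19 ≈ 0.947368.
Is 18/19 < 1? YES.
Since P[∪ A_i] ≤ 18/19 < 1, the complement has P[∩ A_i^c] ≥ 1 − 18/19 = 1/19 > 0, so some outcome avoids every A_i.

32·p = 18/19 ≈ 0.947368; existence CERTIFIED by the union bound.


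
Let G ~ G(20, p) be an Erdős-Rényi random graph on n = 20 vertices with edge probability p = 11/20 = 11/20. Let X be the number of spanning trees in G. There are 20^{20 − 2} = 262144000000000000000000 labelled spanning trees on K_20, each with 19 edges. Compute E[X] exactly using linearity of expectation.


K_20 has 20^{20 − 2} = 262144000000000000000000 labelled spanning trees.
For each such spanning tree H, let X_H = 1 if all 19 edges of H are present in G. Then P[X_H = 1] = p^{19} = (11/20)^{19} = 61159090448414546291/5242880000000000000000000.
Summing the indicators: E[X] = Σ_H E[X_H] = 262144000000000000000000 · p^{19} = 262144000000000000000000 · 61159090448414546291/5242880000000000000000000 = 61159090448414546291/20.
Numerically: E[X] ≈ 3.06e+18.

E[X] = 262144000000000000000000 · (11/20)^{19} = 61159090448414546291/20 ≈ 3.06e+18.
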